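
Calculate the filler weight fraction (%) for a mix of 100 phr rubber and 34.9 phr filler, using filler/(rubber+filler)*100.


Filler % = filler / (rubber + filler) * 100
= 34.9 / (100 + 34.9) * 100
= 34.9 / 134.9 * 100
= 25.87%

25.87%


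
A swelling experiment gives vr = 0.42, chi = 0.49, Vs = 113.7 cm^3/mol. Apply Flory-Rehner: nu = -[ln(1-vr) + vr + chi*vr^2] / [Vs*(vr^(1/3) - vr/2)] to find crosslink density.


ln(1 - vr) = ln(1 - 0.42) = -0.5447
Numerator = -((-0.5447) + 0.42 + 0.49 * 0.42^2) = 0.0383
Denominator = 113.7 * (0.42^(1/3) - 0.42/2) = 61.2715
nu = 0.0383 / 61.2715 = 6.2494e-04 mol/cm^3

6.2494e-04 mol/cm^3


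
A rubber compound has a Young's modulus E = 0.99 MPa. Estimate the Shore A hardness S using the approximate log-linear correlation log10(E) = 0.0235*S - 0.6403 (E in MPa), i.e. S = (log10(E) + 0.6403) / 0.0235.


log10(E) = 0.0235*S - 0.6403  =>  S = (log10(E) + 0.6403) / 0.0235
log10(0.99) = -0.004365
S = (-0.004365 + 0.6403) / 0.0235 = 0.635935 / 0.0235
S = 27.1

Shore A = 27.1


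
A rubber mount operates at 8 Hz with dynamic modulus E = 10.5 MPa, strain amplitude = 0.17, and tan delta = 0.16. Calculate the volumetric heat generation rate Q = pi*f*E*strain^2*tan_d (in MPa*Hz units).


Q = pi * f * E * strain^2 * tan_d
= pi * 8 * 10.5 * 0.17^2 * 0.16
= pi * 8 * 10.5 * 0.0289 * 0.16
= 1.2202

Q = 1.2202


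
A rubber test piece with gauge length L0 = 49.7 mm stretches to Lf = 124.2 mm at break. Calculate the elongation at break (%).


Elongation = (Lf - L0) / L0 * 100
= (124.2 - 49.7) / 49.7 * 100
= 74.5 / 49.7 * 100
= 149.9%

149.9%


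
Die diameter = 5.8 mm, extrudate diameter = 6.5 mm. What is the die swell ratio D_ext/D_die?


Die swell ratio = D_extrudate / D_die
= 6.5 / 5.8
= 1.121

Die swell = 1.121


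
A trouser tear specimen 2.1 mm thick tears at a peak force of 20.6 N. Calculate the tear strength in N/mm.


Tear strength = force / thickness
= 20.6 / 2.1
= 9.81 N/mm

9.81 N/mm


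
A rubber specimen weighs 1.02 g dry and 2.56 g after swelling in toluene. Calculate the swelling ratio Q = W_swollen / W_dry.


Q = W_swollen / W_dry
Q = 2.56 / 1.02
Q = 2.51

Q = 2.51


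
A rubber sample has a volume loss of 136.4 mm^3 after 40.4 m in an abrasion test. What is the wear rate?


Rate = volume_loss / distance
= 136.4 / 40.4
= 3.376 mm^3/m

3.376 mm^3/m


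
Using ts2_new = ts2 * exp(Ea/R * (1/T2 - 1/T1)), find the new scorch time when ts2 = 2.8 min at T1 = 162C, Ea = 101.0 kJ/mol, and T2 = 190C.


Convert temperatures: T1 = 162 + 273.15 = 435.15 K, T2 = 190 + 273.15 = 463.15 K
ts2_new = 2.8 * exp(101000 / 8.314 * (1/463.15 - 1/435.15))
1/T2 - 1/T1 = -1.3893e-04
ts2_new = 0.52 min

0.52 min


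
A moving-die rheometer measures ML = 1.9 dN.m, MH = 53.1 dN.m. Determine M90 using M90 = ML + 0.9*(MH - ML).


M90 = ML + 0.9 * (MH - ML)
M90 = 1.9 + 0.9 * (53.1 - 1.9)
M90 = 1.9 + 0.9 * 51.2
M90 = 47.98 dN.m

47.98 dN.m


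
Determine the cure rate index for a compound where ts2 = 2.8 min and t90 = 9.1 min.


CRI = 100 / (t90 - ts2)
= 100 / (9.1 - 2.8)
= 100 / 6.3
= 15.87 min^-1

15.87 min^-1


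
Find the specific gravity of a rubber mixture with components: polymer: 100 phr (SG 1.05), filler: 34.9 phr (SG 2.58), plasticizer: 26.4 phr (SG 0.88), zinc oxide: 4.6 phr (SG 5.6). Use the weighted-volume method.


Sum of weights = 165.9
Volume contributions:
  polymer: 100/1.05 = 95.2381
  filler: 34.9/2.58 = 13.5271
  plasticizer: 26.4/0.88 = 30.0000
  zinc oxide: 4.6/5.6 = 0.8214
Sum of volumes = 139.5867
SG = 165.9 / 139.5867 = 1.189

SG = 1.189


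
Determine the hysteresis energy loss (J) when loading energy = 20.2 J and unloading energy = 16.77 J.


Hysteresis loss = loading - unloading
= 20.2 - 16.77
= 3.43 J

3.43 J


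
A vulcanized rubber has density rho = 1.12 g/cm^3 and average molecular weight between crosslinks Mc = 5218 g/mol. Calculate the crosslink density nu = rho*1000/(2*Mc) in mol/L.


nu = rho * 1000 / (2 * Mc)
nu = 1.12 * 1000 / (2 * 5218)
nu = 1120.0 / 10436
nu = 0.1073 mol/L

0.1073 mol/L


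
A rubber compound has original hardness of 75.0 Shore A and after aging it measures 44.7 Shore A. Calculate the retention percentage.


Retention = aged / original * 100
= 44.7 / 75.0 * 100
= 59.6%

59.6%


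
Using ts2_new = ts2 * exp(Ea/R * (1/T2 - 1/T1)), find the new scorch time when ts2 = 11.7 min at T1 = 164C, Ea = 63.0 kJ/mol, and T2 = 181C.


Convert temperatures: T1 = 164 + 273.15 = 437.15 K, T2 = 181 + 273.15 = 454.15 K
ts2_new = 11.7 * exp(63000 / 8.314 * (1/454.15 - 1/437.15))
1/T2 - 1/T1 = -8.5629e-05
ts2_new = 6.11 min

6.11 min


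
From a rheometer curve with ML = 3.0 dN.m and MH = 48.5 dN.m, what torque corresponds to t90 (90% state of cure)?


M90 = ML + 0.9 * (MH - ML)
M90 = 3.0 + 0.9 * (48.5 - 3.0)
M90 = 3.0 + 0.9 * 45.5
M90 = 43.95 dN.m

43.95 dN.m


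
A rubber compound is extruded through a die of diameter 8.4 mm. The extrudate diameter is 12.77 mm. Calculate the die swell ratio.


Die swell ratio = D_extrudate / D_die
= 12.77 / 8.4
= 1.52

Die swell = 1.52


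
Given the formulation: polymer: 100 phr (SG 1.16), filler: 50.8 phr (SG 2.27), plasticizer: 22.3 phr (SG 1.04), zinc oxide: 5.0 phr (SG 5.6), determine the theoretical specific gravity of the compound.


Sum of weights = 178.1
Volume contributions:
  polymer: 100/1.16 = 86.2069
  filler: 50.8/2.27 = 22.3789
  plasticizer: 22.3/1.04 = 21.4423
  zinc oxide: 5.0/5.6 = 0.8929
Sum of volumes = 130.9209
SG = 178.1 / 130.9209 = 1.36

SG = 1.36


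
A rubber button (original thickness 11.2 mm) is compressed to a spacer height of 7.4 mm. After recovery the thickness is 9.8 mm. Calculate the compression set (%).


CS = (t0 - recovered) / (t0 - ts) * 100
= (11.2 - 9.8) / (11.2 - 7.4) * 100
= 1.4 / 3.8 * 100
= 36.8%

36.8%


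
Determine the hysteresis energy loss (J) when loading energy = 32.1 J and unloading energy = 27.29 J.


Hysteresis loss = loading - unloading
= 32.1 - 27.29
= 4.81 J

4.81 J


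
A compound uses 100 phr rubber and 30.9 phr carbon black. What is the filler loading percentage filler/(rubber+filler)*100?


Filler % = filler / (rubber + filler) * 100
= 30.9 / (100 + 30.9) * 100
= 30.9 / 130.9 * 100
= 23.61%

23.61%


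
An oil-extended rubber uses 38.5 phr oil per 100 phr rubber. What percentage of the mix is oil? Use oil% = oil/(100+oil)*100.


Oil % = oil / (100 + oil) * 100
= 38.5 / (100 + 38.5) * 100
= 38.5 / 138.5 * 100
= 27.8%

27.8%


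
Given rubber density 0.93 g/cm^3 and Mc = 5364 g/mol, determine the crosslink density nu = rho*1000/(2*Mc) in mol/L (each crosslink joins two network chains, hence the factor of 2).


nu = rho * 1000 / (2 * Mc)
nu = 0.93 * 1000 / (2 * 5364)
nu = 930.0 / 10728
nu = 0.0867 mol/L

0.0867 mol/L


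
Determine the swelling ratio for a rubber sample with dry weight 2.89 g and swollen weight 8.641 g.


Q = W_swollen / W_dry
Q = 8.641 / 2.89
Q = 2.99

Q = 2.99


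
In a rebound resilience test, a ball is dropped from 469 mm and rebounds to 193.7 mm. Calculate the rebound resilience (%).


Resilience = h_rebound / h_drop * 100
= 193.7 / 469 * 100
= 41.3%

41.3%


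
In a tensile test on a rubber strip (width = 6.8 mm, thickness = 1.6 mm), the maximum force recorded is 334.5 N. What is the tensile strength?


Area = width * thickness = 6.8 * 1.6 = 10.88 mm^2
TS = force / area = 334.5 / 10.88 = 30.74 MPa

30.74 MPa


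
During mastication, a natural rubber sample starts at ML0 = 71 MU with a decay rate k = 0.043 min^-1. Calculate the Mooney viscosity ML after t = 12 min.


ML = ML0 * exp(-k * t)
ML = 71 * exp(-0.043 * 12)
ML = 71 * 0.5969
ML = 42.38 MU

42.38 MU


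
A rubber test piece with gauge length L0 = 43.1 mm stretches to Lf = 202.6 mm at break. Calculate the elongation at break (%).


Elongation = (Lf - L0) / L0 * 100
= (202.6 - 43.1) / 43.1 * 100
= 159.5 / 43.1 * 100
= 370.1%

370.1%


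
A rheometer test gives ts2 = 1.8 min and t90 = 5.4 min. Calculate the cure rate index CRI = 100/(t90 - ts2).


CRI = 100 / (t90 - ts2)
= 100 / (5.4 - 1.8)
= 100 / 3.6
= 27.78 min^-1

27.78 min^-1


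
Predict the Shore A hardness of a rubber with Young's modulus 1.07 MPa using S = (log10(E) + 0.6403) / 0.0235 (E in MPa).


log10(E) = 0.0235*S - 0.6403  =>  S = (log10(E) + 0.6403) / 0.0235
log10(1.07) = 0.029384
S = (0.029384 + 0.6403) / 0.0235 = 0.669684 / 0.0235
S = 28.5

Shore A = 28.5


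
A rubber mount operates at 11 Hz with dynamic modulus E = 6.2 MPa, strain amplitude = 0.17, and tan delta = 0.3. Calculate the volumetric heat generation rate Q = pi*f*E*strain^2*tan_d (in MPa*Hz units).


Q = pi * f * E * strain^2 * tan_d
= pi * 11 * 6.2 * 0.17^2 * 0.3
= pi * 11 * 6.2 * 0.0289 * 0.3
= 1.8576

Q = 1.8576


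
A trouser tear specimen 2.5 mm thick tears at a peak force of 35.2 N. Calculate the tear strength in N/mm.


Tear strength = force / thickness
= 35.2 / 2.5
= 14.08 N/mm

14.08 N/mm


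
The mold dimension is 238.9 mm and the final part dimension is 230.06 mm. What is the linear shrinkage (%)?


Shrinkage = (mold - part) / mold * 100
= (238.9 - 230.06) / 238.9 * 100
= 8.84 / 238.9 * 100
= 3.7%

3.7%


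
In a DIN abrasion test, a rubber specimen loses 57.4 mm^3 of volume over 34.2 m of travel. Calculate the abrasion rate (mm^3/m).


Rate = volume_loss / distance
= 57.4 / 34.2
= 1.678 mm^3/m

1.678 mm^3/m


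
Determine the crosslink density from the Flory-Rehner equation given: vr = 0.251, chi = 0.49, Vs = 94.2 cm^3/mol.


ln(1 - vr) = ln(1 - 0.251) = -0.2890
Numerator = -((-0.2890) + 0.251 + 0.49 * 0.251^2) = 0.0071
Denominator = 94.2 * (0.251^(1/3) - 0.251/2) = 47.5992
nu = 0.0071 / 47.5992 = 1.5012e-04 mol/cm^3

1.5012e-04 mol/cm^3


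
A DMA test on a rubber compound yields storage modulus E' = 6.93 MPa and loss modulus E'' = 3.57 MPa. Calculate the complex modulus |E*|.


|E*| = sqrt(E'^2 + E''^2)
= sqrt(6.93^2 + 3.57^2)
= sqrt(48.0249 + 12.7449)
= 7.795 MPa

7.795 MPa


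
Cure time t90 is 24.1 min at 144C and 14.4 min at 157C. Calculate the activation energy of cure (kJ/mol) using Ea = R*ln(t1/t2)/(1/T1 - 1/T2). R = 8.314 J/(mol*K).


T1 = 417.15 K, T2 = 430.15 K
1/T1 - 1/T2 = 7.2449e-05
ln(t1/t2) = ln(24.1/14.4) = 0.5150
Ea = 8.314 * 0.5150 / 7.2449e-05 = 59097.9302 J/mol
Ea = 59.1 kJ/mol

59.1 kJ/mol


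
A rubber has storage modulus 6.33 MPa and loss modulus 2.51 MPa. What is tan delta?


tan delta = E'' / E'
= 2.51 / 6.33
= 0.3965

tan delta = 0.3965


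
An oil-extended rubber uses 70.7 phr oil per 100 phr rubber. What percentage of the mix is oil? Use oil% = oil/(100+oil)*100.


Oil % = oil / (100 + oil) * 100
= 70.7 / (100 + 70.7) * 100
= 70.7 / 170.7 * 100
= 41.42%

41.42%


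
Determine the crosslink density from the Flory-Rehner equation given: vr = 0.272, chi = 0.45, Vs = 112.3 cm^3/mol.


ln(1 - vr) = ln(1 - 0.272) = -0.3175
Numerator = -((-0.3175) + 0.272 + 0.45 * 0.272^2) = 0.0122
Denominator = 112.3 * (0.272^(1/3) - 0.272/2) = 57.4889
nu = 0.0122 / 57.4889 = 2.1154e-04 mol/cm^3

2.1154e-04 mol/cm^3


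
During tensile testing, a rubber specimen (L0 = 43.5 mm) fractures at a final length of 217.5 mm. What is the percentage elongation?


Elongation = (Lf - L0) / L0 * 100
= (217.5 - 43.5) / 43.5 * 100
= 174.0 / 43.5 * 100
= 400.0%

400.0%


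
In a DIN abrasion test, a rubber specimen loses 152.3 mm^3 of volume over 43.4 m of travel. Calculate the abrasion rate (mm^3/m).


Rate = volume_loss / distance
= 152.3 / 43.4
= 3.509 mm^3/m

3.509 mm^3/m


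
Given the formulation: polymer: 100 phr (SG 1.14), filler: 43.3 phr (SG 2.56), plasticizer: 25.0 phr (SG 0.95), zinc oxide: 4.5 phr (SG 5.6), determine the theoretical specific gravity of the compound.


Sum of weights = 172.8
Volume contributions:
  polymer: 100/1.14 = 87.7193
  filler: 43.3/2.56 = 16.9141
  plasticizer: 25.0/0.95 = 26.3158
  zinc oxide: 4.5/5.6 = 0.8036
Sum of volumes = 131.7527
SG = 172.8 / 131.7527 = 1.312

SG = 1.312


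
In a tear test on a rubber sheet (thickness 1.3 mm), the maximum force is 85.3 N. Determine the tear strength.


Tear strength = force / thickness
= 85.3 / 1.3
= 65.62 N/mm

65.62 N/mm


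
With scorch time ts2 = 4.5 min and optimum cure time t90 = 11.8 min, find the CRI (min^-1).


CRI = 100 / (t90 - ts2)
= 100 / (11.8 - 4.5)
= 100 / 7.3
= 13.7 min^-1

13.7 min^-1


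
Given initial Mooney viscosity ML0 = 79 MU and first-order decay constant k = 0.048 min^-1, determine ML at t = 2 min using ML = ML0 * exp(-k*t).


ML = ML0 * exp(-k * t)
ML = 79 * exp(-0.048 * 2)
ML = 79 * 0.9085
ML = 71.77 MU

71.77 MU


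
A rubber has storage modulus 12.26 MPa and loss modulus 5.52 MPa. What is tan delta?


tan delta = E'' / E'
= 5.52 / 12.26
= 0.4502

tan delta = 0.4502


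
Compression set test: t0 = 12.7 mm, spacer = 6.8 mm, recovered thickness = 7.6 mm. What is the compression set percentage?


CS = (t0 - recovered) / (t0 - ts) * 100
= (12.7 - 7.6) / (12.7 - 6.8) * 100
= 5.1 / 5.9 * 100
= 86.4%

86.4%


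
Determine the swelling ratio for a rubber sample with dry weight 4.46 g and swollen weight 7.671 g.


Q = W_swollen / W_dry
Q = 7.671 / 4.46
Q = 1.72

Q = 1.72


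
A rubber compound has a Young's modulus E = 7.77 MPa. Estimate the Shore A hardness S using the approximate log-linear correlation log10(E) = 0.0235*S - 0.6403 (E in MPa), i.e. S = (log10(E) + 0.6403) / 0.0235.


log10(E) = 0.0235*S - 0.6403  =>  S = (log10(E) + 0.6403) / 0.0235
log10(7.77) = 0.890421
S = (0.890421 + 0.6403) / 0.0235 = 1.530721 / 0.0235
S = 65.1

Shore A = 65.1


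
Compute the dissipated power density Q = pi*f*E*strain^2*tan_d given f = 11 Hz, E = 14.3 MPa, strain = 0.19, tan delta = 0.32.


Q = pi * f * E * strain^2 * tan_d
= pi * 11 * 14.3 * 0.19^2 * 0.32
= pi * 11 * 14.3 * 0.0361 * 0.32
= 5.7087

Q = 5.7087


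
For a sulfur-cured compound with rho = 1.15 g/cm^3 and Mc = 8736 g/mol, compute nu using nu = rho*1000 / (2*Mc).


nu = rho * 1000 / (2 * Mc)
nu = 1.15 * 1000 / (2 * 8736)
nu = 1150.0 / 17472
nu = 0.0658 mol/L

0.0658 mol/L


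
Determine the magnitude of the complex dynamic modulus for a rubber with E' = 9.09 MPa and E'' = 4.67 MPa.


|E*| = sqrt(E'^2 + E''^2)
= sqrt(9.09^2 + 4.67^2)
= sqrt(82.6281 + 21.8089)
= 10.219 MPa

10.219 MPa


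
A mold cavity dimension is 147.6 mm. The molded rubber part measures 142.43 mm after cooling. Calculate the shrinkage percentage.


Shrinkage = (mold - part) / mold * 100
= (147.6 - 142.43) / 147.6 * 100
= 5.17 / 147.6 * 100
= 3.5%

3.5%


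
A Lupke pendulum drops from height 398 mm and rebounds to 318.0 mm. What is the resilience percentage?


Resilience = h_rebound / h_drop * 100
= 318.0 / 398 * 100
= 79.9%

79.9%


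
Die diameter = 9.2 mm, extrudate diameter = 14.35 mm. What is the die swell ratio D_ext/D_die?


Die swell ratio = D_extrudate / D_die
= 14.35 / 9.2
= 1.56

Die swell = 1.56


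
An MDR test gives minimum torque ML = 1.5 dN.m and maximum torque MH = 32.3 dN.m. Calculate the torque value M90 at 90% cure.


M90 = ML + 0.9 * (MH - ML)
M90 = 1.5 + 0.9 * (32.3 - 1.5)
M90 = 1.5 + 0.9 * 30.8
M90 = 29.22 dN.m

29.22 dN.m


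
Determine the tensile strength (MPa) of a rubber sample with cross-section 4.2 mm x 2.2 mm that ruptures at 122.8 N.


Area = width * thickness = 4.2 * 2.2 = 9.24 mm^2
TS = force / area = 122.8 / 9.24 = 13.29 MPa

13.29 MPa


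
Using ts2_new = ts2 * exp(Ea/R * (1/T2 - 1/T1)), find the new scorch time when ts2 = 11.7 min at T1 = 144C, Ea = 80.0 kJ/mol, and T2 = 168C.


Convert temperatures: T1 = 144 + 273.15 = 417.15 K, T2 = 168 + 273.15 = 441.15 K
ts2_new = 11.7 * exp(80000 / 8.314 * (1/441.15 - 1/417.15))
1/T2 - 1/T1 = -1.3042e-04
ts2_new = 3.34 min

3.34 min


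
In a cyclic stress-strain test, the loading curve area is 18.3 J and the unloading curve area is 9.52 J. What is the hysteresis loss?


Hysteresis loss = loading - unloading
= 18.3 - 9.52
= 8.78 J

8.78 J


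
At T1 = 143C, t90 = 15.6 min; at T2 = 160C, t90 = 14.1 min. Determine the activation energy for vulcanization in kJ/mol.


T1 = 416.15 K, T2 = 433.15 K
1/T1 - 1/T2 = 9.4311e-05
ln(t1/t2) = ln(15.6/14.1) = 0.1011
Ea = 8.314 * 0.1011 / 9.4311e-05 = 8912.1768 J/mol
Ea = 8.91 kJ/mol

8.91 kJ/mol


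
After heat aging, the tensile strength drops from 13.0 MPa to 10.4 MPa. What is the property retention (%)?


Retention = aged / original * 100
= 10.4 / 13.0 * 100
= 80.0%

80.0%


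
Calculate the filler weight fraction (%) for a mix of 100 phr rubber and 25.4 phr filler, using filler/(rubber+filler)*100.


Filler % = filler / (rubber + filler) * 100
= 25.4 / (100 + 25.4) * 100
= 25.4 / 125.4 * 100
= 20.26%

20.26%


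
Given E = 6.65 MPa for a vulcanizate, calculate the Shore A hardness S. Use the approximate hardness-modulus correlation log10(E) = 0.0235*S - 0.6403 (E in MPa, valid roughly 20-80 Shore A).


log10(E) = 0.0235*S - 0.6403  =>  S = (log10(E) + 0.6403) / 0.0235
log10(6.65) = 0.822822
S = (0.822822 + 0.6403) / 0.0235 = 1.463122 / 0.0235
S = 62.3

Shore A = 62.3


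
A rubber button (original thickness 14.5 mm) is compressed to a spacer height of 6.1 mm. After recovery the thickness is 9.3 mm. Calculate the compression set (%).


CS = (t0 - recovered) / (t0 - ts) * 100
= (14.5 - 9.3) / (14.5 - 6.1) * 100
= 5.2 / 8.4 * 100
= 61.9%

61.9%


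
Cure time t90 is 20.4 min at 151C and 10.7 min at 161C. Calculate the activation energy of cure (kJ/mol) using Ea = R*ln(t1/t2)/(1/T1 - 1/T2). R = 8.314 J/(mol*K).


T1 = 424.15 K, T2 = 434.15 K
1/T1 - 1/T2 = 5.4305e-05
ln(t1/t2) = ln(20.4/10.7) = 0.6453
Ea = 8.314 * 0.6453 / 5.4305e-05 = 98792.7358 J/mol
Ea = 98.79 kJ/mol

98.79 kJ/mol


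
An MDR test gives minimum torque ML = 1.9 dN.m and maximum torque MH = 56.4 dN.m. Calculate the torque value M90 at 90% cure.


M90 = ML + 0.9 * (MH - ML)
M90 = 1.9 + 0.9 * (56.4 - 1.9)
M90 = 1.9 + 0.9 * 54.5
M90 = 50.95 dN.m

50.95 dN.m


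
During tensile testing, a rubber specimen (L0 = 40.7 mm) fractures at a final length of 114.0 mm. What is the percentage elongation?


Elongation = (Lf - L0) / L0 * 100
= (114.0 - 40.7) / 40.7 * 100
= 73.3 / 40.7 * 100
= 180.1%

180.1%


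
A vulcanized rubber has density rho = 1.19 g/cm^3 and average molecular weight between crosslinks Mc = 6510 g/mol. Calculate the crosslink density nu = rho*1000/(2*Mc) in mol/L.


nu = rho * 1000 / (2 * Mc)
nu = 1.19 * 1000 / (2 * 6510)
nu = 1190.0 / 13020
nu = 0.0914 mol/L

0.0914 mol/L


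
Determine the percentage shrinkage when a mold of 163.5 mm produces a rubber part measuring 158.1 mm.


Shrinkage = (mold - part) / mold * 100
= (163.5 - 158.1) / 163.5 * 100
= 5.4 / 163.5 * 100
= 3.3%

3.3%


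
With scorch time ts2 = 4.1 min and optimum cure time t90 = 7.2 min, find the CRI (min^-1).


CRI = 100 / (t90 - ts2)
= 100 / (7.2 - 4.1)
= 100 / 3.1
= 32.26 min^-1

32.26 min^-1


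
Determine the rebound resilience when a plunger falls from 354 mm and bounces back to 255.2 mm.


Resilience = h_rebound / h_drop * 100
= 255.2 / 354 * 100
= 72.1%

72.1%


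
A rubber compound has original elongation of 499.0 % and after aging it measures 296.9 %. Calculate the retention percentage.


Retention = aged / original * 100
= 296.9 / 499.0 * 100
= 59.5%

59.5%


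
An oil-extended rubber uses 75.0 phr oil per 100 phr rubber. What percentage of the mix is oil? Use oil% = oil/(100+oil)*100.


Oil % = oil / (100 + oil) * 100
= 75.0 / (100 + 75.0) * 100
= 75.0 / 175.0 * 100
= 42.86%

42.86%


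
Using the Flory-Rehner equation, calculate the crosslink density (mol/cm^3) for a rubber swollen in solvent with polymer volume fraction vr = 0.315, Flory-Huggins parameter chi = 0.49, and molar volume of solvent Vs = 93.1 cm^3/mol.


ln(1 - vr) = ln(1 - 0.315) = -0.3783
Numerator = -((-0.3783) + 0.315 + 0.49 * 0.315^2) = 0.0147
Denominator = 93.1 * (0.315^(1/3) - 0.315/2) = 48.6828
nu = 0.0147 / 48.6828 = 3.0229e-04 mol/cm^3

3.0229e-04 mol/cm^3


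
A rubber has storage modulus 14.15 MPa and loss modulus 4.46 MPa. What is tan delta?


tan delta = E'' / E'
= 4.46 / 14.15
= 0.3152

tan delta = 0.3152


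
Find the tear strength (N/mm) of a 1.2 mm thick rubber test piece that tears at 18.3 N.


Tear strength = force / thickness
= 18.3 / 1.2
= 15.25 N/mm

15.25 N/mm


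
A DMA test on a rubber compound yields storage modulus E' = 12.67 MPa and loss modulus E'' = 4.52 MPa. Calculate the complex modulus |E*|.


|E*| = sqrt(E'^2 + E''^2)
= sqrt(12.67^2 + 4.52^2)
= sqrt(160.5289 + 20.4304)
= 13.452 MPa

13.452 MPa


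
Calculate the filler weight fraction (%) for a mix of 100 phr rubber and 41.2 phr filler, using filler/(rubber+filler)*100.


Filler % = filler / (rubber + filler) * 100
= 41.2 / (100 + 41.2) * 100
= 41.2 / 141.2 * 100
= 29.18%

29.18%


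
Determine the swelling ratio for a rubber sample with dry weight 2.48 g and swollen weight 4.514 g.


Q = W_swollen / W_dry
Q = 4.514 / 2.48
Q = 1.82

Q = 1.82


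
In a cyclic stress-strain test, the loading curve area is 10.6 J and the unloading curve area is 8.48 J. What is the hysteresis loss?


Hysteresis loss = loading - unloading
= 10.6 - 8.48
= 2.12 J

2.12 J


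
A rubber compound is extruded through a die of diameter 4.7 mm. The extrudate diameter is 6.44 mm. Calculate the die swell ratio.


Die swell ratio = D_extrudate / D_die
= 6.44 / 4.7
= 1.37

Die swell = 1.37


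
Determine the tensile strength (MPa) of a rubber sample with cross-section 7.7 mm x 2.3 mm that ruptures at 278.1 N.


Area = width * thickness = 7.7 * 2.3 = 17.71 mm^2
TS = force / area = 278.1 / 17.71 = 15.7 MPa

15.7 MPa


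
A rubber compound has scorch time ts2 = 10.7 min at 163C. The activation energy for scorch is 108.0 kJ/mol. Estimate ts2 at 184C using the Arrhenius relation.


Convert temperatures: T1 = 163 + 273.15 = 436.15 K, T2 = 184 + 273.15 = 457.15 K
ts2_new = 10.7 * exp(108000 / 8.314 * (1/457.15 - 1/436.15))
1/T2 - 1/T1 = -1.0532e-04
ts2_new = 2.72 min

2.72 min


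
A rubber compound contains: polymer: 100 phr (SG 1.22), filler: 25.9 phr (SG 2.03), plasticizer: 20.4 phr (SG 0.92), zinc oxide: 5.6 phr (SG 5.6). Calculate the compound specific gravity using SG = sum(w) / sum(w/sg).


Sum of weights = 151.9
Volume contributions:
  polymer: 100/1.22 = 81.9672
  filler: 25.9/2.03 = 12.7586
  plasticizer: 20.4/0.92 = 22.1739
  zinc oxide: 5.6/5.6 = 1.0000
Sum of volumes = 117.8997
SG = 151.9 / 117.8997 = 1.288

SG = 1.288


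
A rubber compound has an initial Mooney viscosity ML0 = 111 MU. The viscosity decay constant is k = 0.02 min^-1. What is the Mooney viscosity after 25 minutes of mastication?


ML = ML0 * exp(-k * t)
ML = 111 * exp(-0.02 * 25)
ML = 111 * 0.6065
ML = 67.32 MU

67.32 MU


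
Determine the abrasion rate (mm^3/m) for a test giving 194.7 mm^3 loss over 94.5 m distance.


Rate = volume_loss / distance
= 194.7 / 94.5
= 2.06 mm^3/m

2.06 mm^3/m


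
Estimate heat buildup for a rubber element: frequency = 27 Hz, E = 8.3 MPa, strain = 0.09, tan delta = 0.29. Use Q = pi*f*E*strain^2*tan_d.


Q = pi * f * E * strain^2 * tan_d
= pi * 27 * 8.3 * 0.09^2 * 0.29
= pi * 27 * 8.3 * 0.0081 * 0.29
= 1.6538

Q = 1.6538


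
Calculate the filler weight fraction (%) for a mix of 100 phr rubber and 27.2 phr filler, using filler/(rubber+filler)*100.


Filler % = filler / (rubber + filler) * 100
= 27.2 / (100 + 27.2) * 100
= 27.2 / 127.2 * 100
= 21.38%

21.38%


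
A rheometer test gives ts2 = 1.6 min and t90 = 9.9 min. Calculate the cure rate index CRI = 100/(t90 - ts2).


CRI = 100 / (t90 - ts2)
= 100 / (9.9 - 1.6)
= 100 / 8.3
= 12.05 min^-1

12.05 min^-1


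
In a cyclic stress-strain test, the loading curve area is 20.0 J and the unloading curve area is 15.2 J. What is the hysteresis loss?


Hysteresis loss = loading - unloading
= 20.0 - 15.2
= 4.8 J

4.8 J


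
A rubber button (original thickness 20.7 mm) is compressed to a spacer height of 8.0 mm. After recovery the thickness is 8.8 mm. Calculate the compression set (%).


CS = (t0 - recovered) / (t0 - ts) * 100
= (20.7 - 8.8) / (20.7 - 8.0) * 100
= 11.9 / 12.7 * 100
= 93.7%

93.7%


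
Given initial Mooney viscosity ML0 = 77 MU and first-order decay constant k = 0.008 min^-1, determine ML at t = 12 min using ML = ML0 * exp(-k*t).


ML = ML0 * exp(-k * t)
ML = 77 * exp(-0.008 * 12)
ML = 77 * 0.9085
ML = 69.95 MU

69.95 MU


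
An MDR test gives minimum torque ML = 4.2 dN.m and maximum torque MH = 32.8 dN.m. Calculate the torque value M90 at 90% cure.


M90 = ML + 0.9 * (MH - ML)
M90 = 4.2 + 0.9 * (32.8 - 4.2)
M90 = 4.2 + 0.9 * 28.6
M90 = 29.94 dN.m

29.94 dN.m


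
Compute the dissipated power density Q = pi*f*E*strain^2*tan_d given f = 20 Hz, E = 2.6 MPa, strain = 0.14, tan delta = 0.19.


Q = pi * f * E * strain^2 * tan_d
= pi * 20 * 2.6 * 0.14^2 * 0.19
= pi * 20 * 2.6 * 0.0196 * 0.19
= 0.6084

Q = 0.6084


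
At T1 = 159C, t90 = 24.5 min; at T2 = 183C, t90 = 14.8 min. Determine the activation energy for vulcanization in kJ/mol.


T1 = 432.15 K, T2 = 456.15 K
1/T1 - 1/T2 = 1.2175e-04
ln(t1/t2) = ln(24.5/14.8) = 0.5040
Ea = 8.314 * 0.5040 / 1.2175e-04 = 34420.0180 J/mol
Ea = 34.42 kJ/mol

34.42 kJ/mol


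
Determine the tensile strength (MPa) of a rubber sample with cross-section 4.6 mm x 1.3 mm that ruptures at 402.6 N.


Area = width * thickness = 4.6 * 1.3 = 5.98 mm^2
TS = force / area = 402.6 / 5.98 = 67.32 MPa

67.32 MPa


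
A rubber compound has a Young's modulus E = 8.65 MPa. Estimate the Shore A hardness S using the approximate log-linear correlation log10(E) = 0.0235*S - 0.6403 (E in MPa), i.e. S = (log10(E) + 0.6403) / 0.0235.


log10(E) = 0.0235*S - 0.6403  =>  S = (log10(E) + 0.6403) / 0.0235
log10(8.65) = 0.937016
S = (0.937016 + 0.6403) / 0.0235 = 1.577316 / 0.0235
S = 67.1

Shore A = 67.1


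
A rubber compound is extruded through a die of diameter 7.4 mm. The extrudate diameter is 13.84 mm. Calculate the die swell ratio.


Die swell ratio = D_extrudate / D_die
= 13.84 / 7.4
= 1.87

Die swell = 1.87


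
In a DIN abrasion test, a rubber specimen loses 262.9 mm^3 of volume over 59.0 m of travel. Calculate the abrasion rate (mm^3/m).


Rate = volume_loss / distance
= 262.9 / 59.0
= 4.456 mm^3/m

4.456 mm^3/m


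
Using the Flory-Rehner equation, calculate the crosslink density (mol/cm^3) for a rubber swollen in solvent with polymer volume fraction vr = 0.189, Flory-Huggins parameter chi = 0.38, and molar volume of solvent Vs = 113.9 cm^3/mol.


ln(1 - vr) = ln(1 - 0.189) = -0.2095
Numerator = -((-0.2095) + 0.189 + 0.38 * 0.189^2) = 0.0069
Denominator = 113.9 * (0.189^(1/3) - 0.189/2) = 54.6013
nu = 0.0069 / 54.6013 = 1.2661e-04 mol/cm^3

1.2661e-04 mol/cm^3


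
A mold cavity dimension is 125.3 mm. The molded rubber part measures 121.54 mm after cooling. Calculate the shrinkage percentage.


Shrinkage = (mold - part) / mold * 100
= (125.3 - 121.54) / 125.3 * 100
= 3.76 / 125.3 * 100
= 3.0%

3.0%


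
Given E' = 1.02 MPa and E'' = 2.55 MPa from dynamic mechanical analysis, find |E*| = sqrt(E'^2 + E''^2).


|E*| = sqrt(E'^2 + E''^2)
= sqrt(1.02^2 + 2.55^2)
= sqrt(1.0404 + 6.5025)
= 2.746 MPa

2.746 MPa


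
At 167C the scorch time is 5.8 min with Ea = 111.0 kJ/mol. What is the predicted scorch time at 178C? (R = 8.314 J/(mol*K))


Convert temperatures: T1 = 167 + 273.15 = 440.15 K, T2 = 178 + 273.15 = 451.15 K
ts2_new = 5.8 * exp(111000 / 8.314 * (1/451.15 - 1/440.15))
1/T2 - 1/T1 = -5.5395e-05
ts2_new = 2.77 min

2.77 min


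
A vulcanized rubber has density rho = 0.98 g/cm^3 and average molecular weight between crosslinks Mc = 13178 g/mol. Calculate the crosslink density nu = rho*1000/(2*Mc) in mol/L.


nu = rho * 1000 / (2 * Mc)
nu = 0.98 * 1000 / (2 * 13178)
nu = 980.0 / 26356
nu = 0.0372 mol/L

0.0372 mol/L


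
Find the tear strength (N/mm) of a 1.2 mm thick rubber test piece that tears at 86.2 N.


Tear strength = force / thickness
= 86.2 / 1.2
= 71.83 N/mm

71.83 N/mm


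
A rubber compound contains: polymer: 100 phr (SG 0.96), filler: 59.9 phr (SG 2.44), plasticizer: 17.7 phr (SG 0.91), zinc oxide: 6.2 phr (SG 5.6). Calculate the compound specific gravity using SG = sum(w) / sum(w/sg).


Sum of weights = 183.8
Volume contributions:
  polymer: 100/0.96 = 104.1667
  filler: 59.9/2.44 = 24.5492
  plasticizer: 17.7/0.91 = 19.4505
  zinc oxide: 6.2/5.6 = 1.1071
Sum of volumes = 149.2735
SG = 183.8 / 149.2735 = 1.231

SG = 1.231


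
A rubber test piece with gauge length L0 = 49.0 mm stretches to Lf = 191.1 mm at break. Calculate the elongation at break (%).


Elongation = (Lf - L0) / L0 * 100
= (191.1 - 49.0) / 49.0 * 100
= 142.1 / 49.0 * 100
= 290.0%

290.0%


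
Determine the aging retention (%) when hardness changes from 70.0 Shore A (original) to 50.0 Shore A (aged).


Retention = aged / original * 100
= 50.0 / 70.0 * 100
= 71.4%

71.4%


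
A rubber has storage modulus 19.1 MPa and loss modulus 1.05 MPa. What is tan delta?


tan delta = E'' / E'
= 1.05 / 19.1
= 0.055

tan delta = 0.055


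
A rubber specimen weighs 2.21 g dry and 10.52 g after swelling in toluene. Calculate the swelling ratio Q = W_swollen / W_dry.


Q = W_swollen / W_dry
Q = 10.52 / 2.21
Q = 4.76

Q = 4.76


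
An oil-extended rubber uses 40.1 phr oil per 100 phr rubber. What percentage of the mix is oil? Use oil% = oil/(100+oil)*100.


Oil % = oil / (100 + oil) * 100
= 40.1 / (100 + 40.1) * 100
= 40.1 / 140.1 * 100
= 28.62%

28.62%


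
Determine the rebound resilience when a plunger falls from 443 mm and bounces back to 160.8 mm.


Resilience = h_rebound / h_drop * 100
= 160.8 / 443 * 100
= 36.3%

36.3%


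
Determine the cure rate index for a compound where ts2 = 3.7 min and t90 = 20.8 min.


CRI = 100 / (t90 - ts2)
= 100 / (20.8 - 3.7)
= 100 / 17.1
= 5.85 min^-1

5.85 min^-1


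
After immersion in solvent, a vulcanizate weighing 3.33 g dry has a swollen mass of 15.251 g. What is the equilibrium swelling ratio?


Q = W_swollen / W_dry
Q = 15.251 / 3.33
Q = 4.58

Q = 4.58


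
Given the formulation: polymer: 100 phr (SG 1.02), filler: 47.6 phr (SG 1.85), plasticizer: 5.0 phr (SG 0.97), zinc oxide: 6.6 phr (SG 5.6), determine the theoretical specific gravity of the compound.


Sum of weights = 159.2
Volume contributions:
  polymer: 100/1.02 = 98.0392
  filler: 47.6/1.85 = 25.7297
  plasticizer: 5.0/0.97 = 5.1546
  zinc oxide: 6.6/5.6 = 1.1786
Sum of volumes = 130.1022
SG = 159.2 / 130.1022 = 1.224

SG = 1.224


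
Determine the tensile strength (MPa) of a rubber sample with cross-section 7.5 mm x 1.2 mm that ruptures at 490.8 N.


Area = width * thickness = 7.5 * 1.2 = 9.0 mm^2
TS = force / area = 490.8 / 9.0 = 54.53 MPa

54.53 MPa


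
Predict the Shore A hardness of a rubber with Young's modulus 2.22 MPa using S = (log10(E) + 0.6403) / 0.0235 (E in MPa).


log10(E) = 0.0235*S - 0.6403  =>  S = (log10(E) + 0.6403) / 0.0235
log10(2.22) = 0.346353
S = (0.346353 + 0.6403) / 0.0235 = 0.986653 / 0.0235
S = 42.0

Shore A = 42.0


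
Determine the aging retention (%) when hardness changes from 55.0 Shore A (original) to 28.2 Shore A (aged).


Retention = aged / original * 100
= 28.2 / 55.0 * 100
= 51.3%

51.3%


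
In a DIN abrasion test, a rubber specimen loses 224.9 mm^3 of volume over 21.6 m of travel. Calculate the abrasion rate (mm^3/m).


Rate = volume_loss / distance
= 224.9 / 21.6
= 10.412 mm^3/m

10.412 mm^3/m


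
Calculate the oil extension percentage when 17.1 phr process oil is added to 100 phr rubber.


Oil % = oil / (100 + oil) * 100
= 17.1 / (100 + 17.1) * 100
= 17.1 / 117.1 * 100
= 14.6%

14.6%


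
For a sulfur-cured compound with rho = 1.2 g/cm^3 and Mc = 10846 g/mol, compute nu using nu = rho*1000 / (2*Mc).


nu = rho * 1000 / (2 * Mc)
nu = 1.2 * 1000 / (2 * 10846)
nu = 1200.0 / 21692
nu = 0.0553 mol/L

0.0553 mol/L


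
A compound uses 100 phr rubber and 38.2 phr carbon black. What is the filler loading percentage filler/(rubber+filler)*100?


Filler % = filler / (rubber + filler) * 100
= 38.2 / (100 + 38.2) * 100
= 38.2 / 138.2 * 100
= 27.64%

27.64%


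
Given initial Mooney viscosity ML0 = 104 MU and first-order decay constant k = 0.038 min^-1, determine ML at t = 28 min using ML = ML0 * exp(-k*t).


ML = ML0 * exp(-k * t)
ML = 104 * exp(-0.038 * 28)
ML = 104 * 0.3451
ML = 35.89 MU

35.89 MU


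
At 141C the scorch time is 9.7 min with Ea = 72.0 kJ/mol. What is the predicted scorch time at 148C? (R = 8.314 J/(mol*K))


Convert temperatures: T1 = 141 + 273.15 = 414.15 K, T2 = 148 + 273.15 = 421.15 K
ts2_new = 9.7 * exp(72000 / 8.314 * (1/421.15 - 1/414.15))
1/T2 - 1/T1 = -4.0133e-05
ts2_new = 6.85 min

6.85 min


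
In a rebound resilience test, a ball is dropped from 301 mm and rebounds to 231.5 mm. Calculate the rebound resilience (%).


Resilience = h_rebound / h_drop * 100
= 231.5 / 301 * 100
= 76.9%

76.9%


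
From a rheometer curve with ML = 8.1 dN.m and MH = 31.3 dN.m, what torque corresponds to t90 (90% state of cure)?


M90 = ML + 0.9 * (MH - ML)
M90 = 8.1 + 0.9 * (31.3 - 8.1)
M90 = 8.1 + 0.9 * 23.2
M90 = 28.98 dN.m

28.98 dN.m


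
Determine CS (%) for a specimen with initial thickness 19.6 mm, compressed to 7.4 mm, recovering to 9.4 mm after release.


CS = (t0 - recovered) / (t0 - ts) * 100
= (19.6 - 9.4) / (19.6 - 7.4) * 100
= 10.2 / 12.2 * 100
= 83.6%

83.6%


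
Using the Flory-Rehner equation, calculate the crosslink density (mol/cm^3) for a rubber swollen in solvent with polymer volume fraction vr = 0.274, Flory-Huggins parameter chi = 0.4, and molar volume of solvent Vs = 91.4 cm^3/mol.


ln(1 - vr) = ln(1 - 0.274) = -0.3202
Numerator = -((-0.3202) + 0.274 + 0.4 * 0.274^2) = 0.0162
Denominator = 91.4 * (0.274^(1/3) - 0.274/2) = 46.8431
nu = 0.0162 / 46.8431 = 3.4530e-04 mol/cm^3

3.4530e-04 mol/cm^3


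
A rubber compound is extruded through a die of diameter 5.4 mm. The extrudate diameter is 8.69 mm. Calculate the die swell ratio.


Die swell ratio = D_extrudate / D_die
= 8.69 / 5.4
= 1.609

Die swell = 1.609


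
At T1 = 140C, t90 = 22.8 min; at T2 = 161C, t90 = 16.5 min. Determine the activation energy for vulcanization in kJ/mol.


T1 = 413.15 K, T2 = 434.15 K
1/T1 - 1/T2 = 1.1708e-04
ln(t1/t2) = ln(22.8/16.5) = 0.3234
Ea = 8.314 * 0.3234 / 1.1708e-04 = 22965.6378 J/mol
Ea = 22.97 kJ/mol

22.97 kJ/mol


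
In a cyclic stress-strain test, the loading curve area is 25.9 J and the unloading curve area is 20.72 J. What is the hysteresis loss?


Hysteresis loss = loading - unloading
= 25.9 - 20.72
= 5.18 J

5.18 J


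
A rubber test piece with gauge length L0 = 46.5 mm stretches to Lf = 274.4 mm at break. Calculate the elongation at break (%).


Elongation = (Lf - L0) / L0 * 100
= (274.4 - 46.5) / 46.5 * 100
= 227.9 / 46.5 * 100
= 490.1%

490.1%


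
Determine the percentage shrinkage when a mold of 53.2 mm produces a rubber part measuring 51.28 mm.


Shrinkage = (mold - part) / mold * 100
= (53.2 - 51.28) / 53.2 * 100
= 1.92 / 53.2 * 100
= 3.61%

3.61%


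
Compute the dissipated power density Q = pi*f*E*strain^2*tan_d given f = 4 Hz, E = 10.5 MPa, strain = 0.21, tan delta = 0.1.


Q = pi * f * E * strain^2 * tan_d
= pi * 4 * 10.5 * 0.21^2 * 0.1
= pi * 4 * 10.5 * 0.0441 * 0.1
= 0.5819

Q = 0.5819


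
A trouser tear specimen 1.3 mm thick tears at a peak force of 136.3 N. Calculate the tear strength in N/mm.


Tear strength = force / thickness
= 136.3 / 1.3
= 104.85 N/mm

104.85 N/mm


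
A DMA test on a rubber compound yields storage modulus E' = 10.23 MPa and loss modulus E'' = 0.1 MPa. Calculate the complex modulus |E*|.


|E*| = sqrt(E'^2 + E''^2)
= sqrt(10.23^2 + 0.1^2)
= sqrt(104.6529 + 0.0100)
= 10.23 MPa

10.23 MPa


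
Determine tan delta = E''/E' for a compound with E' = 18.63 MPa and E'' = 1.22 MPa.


tan delta = E'' / E'
= 1.22 / 18.63
= 0.0655

tan delta = 0.0655


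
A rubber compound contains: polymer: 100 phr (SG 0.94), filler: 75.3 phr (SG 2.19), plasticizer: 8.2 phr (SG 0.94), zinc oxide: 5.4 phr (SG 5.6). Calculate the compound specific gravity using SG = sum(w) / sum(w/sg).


Sum of weights = 188.9
Volume contributions:
  polymer: 100/0.94 = 106.3830
  filler: 75.3/2.19 = 34.3836
  plasticizer: 8.2/0.94 = 8.7234
  zinc oxide: 5.4/5.6 = 0.9643
Sum of volumes = 150.4542
SG = 188.9 / 150.4542 = 1.256

SG = 1.256


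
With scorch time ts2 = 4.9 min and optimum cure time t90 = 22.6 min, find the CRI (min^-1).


CRI = 100 / (t90 - ts2)
= 100 / (22.6 - 4.9)
= 100 / 17.7
= 5.65 min^-1

5.65 min^-1


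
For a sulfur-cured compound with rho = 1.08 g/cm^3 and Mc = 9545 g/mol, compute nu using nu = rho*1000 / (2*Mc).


nu = rho * 1000 / (2 * Mc)
nu = 1.08 * 1000 / (2 * 9545)
nu = 1080.0 / 19090
nu = 0.0566 mol/L

0.0566 mol/L


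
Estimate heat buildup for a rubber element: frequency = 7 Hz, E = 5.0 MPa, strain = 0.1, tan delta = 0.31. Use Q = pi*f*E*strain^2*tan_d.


Q = pi * f * E * strain^2 * tan_d
= pi * 7 * 5.0 * 0.1^2 * 0.31
= pi * 7 * 5.0 * 0.0100 * 0.31
= 0.3409

Q = 0.3409


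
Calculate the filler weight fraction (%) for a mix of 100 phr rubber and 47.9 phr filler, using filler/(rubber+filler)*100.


Filler % = filler / (rubber + filler) * 100
= 47.9 / (100 + 47.9) * 100
= 47.9 / 147.9 * 100
= 32.39%

32.39%


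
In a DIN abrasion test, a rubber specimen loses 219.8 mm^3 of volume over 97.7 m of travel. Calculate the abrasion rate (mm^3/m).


Rate = volume_loss / distance
= 219.8 / 97.7
= 2.25 mm^3/m

2.25 mm^3/m


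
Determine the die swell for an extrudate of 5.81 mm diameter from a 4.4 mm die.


Die swell ratio = D_extrudate / D_die
= 5.81 / 4.4
= 1.32

Die swell = 1.32


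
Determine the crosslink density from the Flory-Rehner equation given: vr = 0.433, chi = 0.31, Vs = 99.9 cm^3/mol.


ln(1 - vr) = ln(1 - 0.433) = -0.5674
Numerator = -((-0.5674) + 0.433 + 0.31 * 0.433^2) = 0.0763
Denominator = 99.9 * (0.433^(1/3) - 0.433/2) = 53.9495
nu = 0.0763 / 53.9495 = 0.0014 mol/cm^3

0.0014 mol/cm^3


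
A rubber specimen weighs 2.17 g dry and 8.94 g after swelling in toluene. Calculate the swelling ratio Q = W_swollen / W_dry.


Q = W_swollen / W_dry
Q = 8.94 / 2.17
Q = 4.12

Q = 4.12


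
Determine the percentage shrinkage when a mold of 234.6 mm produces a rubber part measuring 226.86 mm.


Shrinkage = (mold - part) / mold * 100
= (234.6 - 226.86) / 234.6 * 100
= 7.74 / 234.6 * 100
= 3.3%

3.3%


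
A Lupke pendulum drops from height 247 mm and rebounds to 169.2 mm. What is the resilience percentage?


Resilience = h_rebound / h_drop * 100
= 169.2 / 247 * 100
= 68.5%

68.5%


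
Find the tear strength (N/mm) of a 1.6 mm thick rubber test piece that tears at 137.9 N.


Tear strength = force / thickness
= 137.9 / 1.6
= 86.19 N/mm

86.19 N/mm


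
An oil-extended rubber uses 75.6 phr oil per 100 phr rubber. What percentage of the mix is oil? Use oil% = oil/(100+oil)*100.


Oil % = oil / (100 + oil) * 100
= 75.6 / (100 + 75.6) * 100
= 75.6 / 175.6 * 100
= 43.05%

43.05%


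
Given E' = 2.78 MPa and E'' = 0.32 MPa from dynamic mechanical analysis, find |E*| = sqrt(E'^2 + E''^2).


|E*| = sqrt(E'^2 + E''^2)
= sqrt(2.78^2 + 0.32^2)
= sqrt(7.7284 + 0.1024)
= 2.798 MPa

2.798 MPa


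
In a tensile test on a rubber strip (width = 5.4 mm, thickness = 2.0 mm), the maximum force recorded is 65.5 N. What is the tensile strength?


Area = width * thickness = 5.4 * 2.0 = 10.8 mm^2
TS = force / area = 65.5 / 10.8 = 6.06 MPa

6.06 MPa


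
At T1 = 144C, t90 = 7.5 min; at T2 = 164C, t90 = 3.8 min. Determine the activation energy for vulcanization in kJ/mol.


T1 = 417.15 K, T2 = 437.15 K
1/T1 - 1/T2 = 1.0967e-04
ln(t1/t2) = ln(7.5/3.8) = 0.6799
Ea = 8.314 * 0.6799 / 1.0967e-04 = 51540.5495 J/mol
Ea = 51.54 kJ/mol

51.54 kJ/mol
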